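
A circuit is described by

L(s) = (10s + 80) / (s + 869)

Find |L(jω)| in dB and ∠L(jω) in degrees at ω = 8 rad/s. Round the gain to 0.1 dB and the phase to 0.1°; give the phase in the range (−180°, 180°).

Substitute s = j8:
Numerator: 10(j8) + 80 = 80 + j80
Denominator: (j8) + 869 = 869 + j8
|N| = √(80² + 80²) ≈ 113.14, ∠N ≈ 45.00°
|D| = √(869² + 8²) ≈ 869.04, ∠D ≈ 0.53°
|L| = 113.14 / 869.04 ≈ 0.13019
Gain = 20 log₁₀(0.13019) ≈ -17.71 dB
∠L = 45.00° − 0.53° = 44.47°

-17.7 dB, 44.5°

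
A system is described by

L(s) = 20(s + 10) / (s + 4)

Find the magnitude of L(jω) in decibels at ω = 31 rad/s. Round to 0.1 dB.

26.4 dB

At s = jω = j31:
zero (s+10): 10 + j31 → |·| = √(10²+31²) = √1061 ≈ 32.573, ∠ = arctan(31/10) ≈ 72.12°
pole (s+4): 4 + j31 → |·| = √(4²+31²) = √977 ≈ 31.257, ∠ = arctan(31/4) ≈ 82.65°
|L| = 20 · 32.573 / 31.257 ≈ 20.842
Gain = 20 log₁₀(20.842) ≈ 26.38 dB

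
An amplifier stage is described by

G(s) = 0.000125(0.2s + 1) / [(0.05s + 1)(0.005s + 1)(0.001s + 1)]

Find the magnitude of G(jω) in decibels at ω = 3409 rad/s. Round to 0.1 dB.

At ω = 3409 rad/s:
zero (1 + j3409·0.2) = 1 + j681.8 → |·| ≈ 681.8, ∠ ≈ 89.92°
pole (1 + j3409·0.05) = 1 + j170.45 → |·| ≈ 170.45, ∠ ≈ 89.66°
pole (1 + j3409·0.005) = 1 + j17.045 → |·| ≈ 17.074, ∠ ≈ 86.64°
pole (1 + j3409·0.001) = 1 + j3.409 → |·| ≈ 3.5526, ∠ ≈ 73.65°
|G| = 0.000125 · 681.8 / (170.45 · 17.074 · 3.5526) ≈ 8.2431e-06
Gain = 20 log₁₀(8.2431e-06) ≈ -101.68 dB

-101.7 dB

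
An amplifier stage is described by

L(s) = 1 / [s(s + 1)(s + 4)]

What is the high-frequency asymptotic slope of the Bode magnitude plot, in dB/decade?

Each pole contributes −20 dB/decade at high frequency; each zero contributes +20 dB/decade.
Net: 0 zero(s) − 3 pole(s) → -60 dB/decade.

-60 dB/decade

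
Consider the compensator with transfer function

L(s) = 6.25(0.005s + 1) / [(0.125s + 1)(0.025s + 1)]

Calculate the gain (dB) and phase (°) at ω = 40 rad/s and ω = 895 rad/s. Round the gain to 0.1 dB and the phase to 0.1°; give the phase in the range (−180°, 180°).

At ω = 40 rad/s:
zero (1 + j40·0.005) = 1 + j0.2 → |·| ≈ 1.0198, ∠ ≈ 11.31°
pole (1 + j40·0.125) = 1 + j5 → |·| ≈ 5.099, ∠ ≈ 78.69°
pole (1 + j40·0.025) = 1 + j1 → |·| ≈ 1.4142, ∠ ≈ 45.00°
|L| = 6.25 · 1.0198 / (5.099 · 1.4142) ≈ 0.88389
Gain = 20 log₁₀(0.88389) ≈ -1.07 dB
∠L = (11.31°) − (78.69° + 45.00°) = -112.38°

At ω = 895 rad/s:
zero (1 + j895·0.005) = 1 + j4.475 → |·| ≈ 4.5854, ∠ ≈ 77.40°
pole (1 + j895·0.125) = 1 + j111.875 → |·| ≈ 111.88, ∠ ≈ 89.49°
pole (1 + j895·0.025) = 1 + j22.375 → |·| ≈ 22.397, ∠ ≈ 87.44°
|L| = 6.25 · 4.5854 / (111.88 · 22.397) ≈ 0.011437
Gain = 20 log₁₀(0.011437) ≈ -38.83 dB
∠L = (77.40°) − (89.49° + 87.44°) = -99.53°

ω = 40: -1.1 dB, -112.4°; ω = 895: -38.8 dB, -99.5°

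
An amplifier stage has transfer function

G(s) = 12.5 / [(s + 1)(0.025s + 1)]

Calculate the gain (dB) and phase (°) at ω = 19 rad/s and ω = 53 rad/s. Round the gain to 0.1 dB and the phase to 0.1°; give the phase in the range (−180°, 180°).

At ω = 19 rad/s:
pole (1 + j19·1) = 1 + j19 → |·| ≈ 19.026, ∠ ≈ 86.99°
pole (1 + j19·0.025) = 1 + j0.475 → |·| ≈ 1.1071, ∠ ≈ 25.41°
|G| = 12.5 · 1 / (19.026 · 1.1071) ≈ 0.59344
Gain = 20 log₁₀(0.59344) ≈ -4.53 dB
∠G = (0°) − (86.99° + 25.41°) = -112.40°

At ω = 53 rad/s:
pole (1 + j53·1) = 1 + j53 → |·| ≈ 53.009, ∠ ≈ 88.92°
pole (1 + j53·0.025) = 1 + j1.325 → |·| ≈ 1.66, ∠ ≈ 52.96°
|G| = 12.5 · 1 / (53.009 · 1.66) ≈ 0.14205
Gain = 20 log₁₀(0.14205) ≈ -16.95 dB
∠G = (0°) − (88.92° + 52.96°) = -141.88°

ω = 19: -4.5 dB, -112.4°; ω = 53: -17.0 dB, -141.9°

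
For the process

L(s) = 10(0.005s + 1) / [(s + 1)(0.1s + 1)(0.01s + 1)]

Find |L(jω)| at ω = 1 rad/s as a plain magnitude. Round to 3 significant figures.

7.04

At ω = 1 rad/s:
zero (1 + j1·0.005) = 1 + j0.005 → |·| ≈ 1, ∠ ≈ 0.29°
pole (1 + j1·1) = 1 + j1 → |·| ≈ 1.4142, ∠ ≈ 45.00°
pole (1 + j1·0.1) = 1 + j0.1 → |·| ≈ 1.005, ∠ ≈ 5.71°
pole (1 + j1·0.01) = 1 + j0.01 → |·| ≈ 1, ∠ ≈ 0.57°
|L| = 10 · 1 / (1.4142 · 1.005 · 1) ≈ 7.036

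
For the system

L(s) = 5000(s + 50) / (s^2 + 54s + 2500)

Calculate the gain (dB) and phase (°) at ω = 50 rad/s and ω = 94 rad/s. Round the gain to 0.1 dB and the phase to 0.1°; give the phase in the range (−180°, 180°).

At s = jω = j50:
zero (s+50): 50 + j50 → |·| = √(50²+50²) = √5000 ≈ 70.711, ∠ = arctan(50/50) ≈ 45.00°
quadratic: (j50)² + 54·j50 + 2500 = 0 + j2700 → |·| ≈ 2700, ∠ ≈ 90.00°
|L| = 5000 · 70.711 / 2700 ≈ 130.95
Gain = 20 log₁₀(130.95) ≈ 42.34 dB
∠L = 45.00° − 90.00° = -45.00°

At s = jω = j94:
zero (s+50): 50 + j94 → |·| = √(50²+94²) = √11336 ≈ 106.47, ∠ = arctan(94/50) ≈ 61.99°
quadratic: (j94)² + 54·j94 + 2500 = -6336 + j5076 → |·| ≈ 8118.5, ∠ ≈ 141.30°
|L| = 5000 · 106.47 / 8118.5 ≈ 65.572
Gain = 20 log₁₀(65.572) ≈ 36.33 dB
∠L = 61.99° − 141.30° = -79.31°

ω = 50: 42.3 dB, -45.0°; ω = 94: 36.3 dB, -79.3°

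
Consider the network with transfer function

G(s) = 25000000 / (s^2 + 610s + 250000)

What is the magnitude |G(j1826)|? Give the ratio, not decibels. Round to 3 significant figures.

7.62

At s = jω = j1826:
quadratic: (j1826)² + 610·j1826 + 250000 = -3084276 + j1113860 → |·| ≈ 3.2792e+06, ∠ ≈ 160.14°
|G| = 25000000 / 3.2792e+06 ≈ 7.6238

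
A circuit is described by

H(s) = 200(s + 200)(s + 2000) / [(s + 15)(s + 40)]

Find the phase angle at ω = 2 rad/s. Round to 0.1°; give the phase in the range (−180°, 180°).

-9.8°

At s = jω = j2:
zero (s+200): 200 + j2 → |·| = √(200²+2²) = √40004 ≈ 200.01, ∠ = arctan(2/200) ≈ 0.57°
zero (s+2000): 2000 + j2 → |·| = √(2000²+2²) = √4000004 ≈ 2000, ∠ = arctan(2/2000) ≈ 0.06°
pole (s+15): 15 + j2 → |·| = √(15²+2²) = √229 ≈ 15.133, ∠ = arctan(2/15) ≈ 7.59°
pole (s+40): 40 + j2 → |·| = √(40²+2²) = √1604 ≈ 40.05, ∠ = arctan(2/40) ≈ 2.86°
∠H = 0.63° − 10.45° = -9.82°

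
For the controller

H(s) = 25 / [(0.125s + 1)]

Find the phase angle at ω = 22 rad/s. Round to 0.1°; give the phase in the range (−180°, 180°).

-70.0°

At ω = 22 rad/s:
pole (1 + j22·0.125) = 1 + j2.75 → |·| ≈ 2.9262, ∠ ≈ 70.02°
∠H = (0°) − (70.02°) = -70.02°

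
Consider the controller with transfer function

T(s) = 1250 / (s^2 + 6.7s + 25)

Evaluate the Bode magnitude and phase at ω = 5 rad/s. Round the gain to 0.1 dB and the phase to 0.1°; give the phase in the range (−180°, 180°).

31.4 dB, -90.0°

At s = jω = j5:
quadratic: (j5)² + 6.7·j5 + 25 = 0 + j33.5 → |·| ≈ 33.5, ∠ ≈ 90.00°
|T| = 1250 / 33.5 ≈ 37.313
Gain = 20 log₁₀(37.313) ≈ 31.44 dB
∠T = 0.00° − 90.00° = -90.00°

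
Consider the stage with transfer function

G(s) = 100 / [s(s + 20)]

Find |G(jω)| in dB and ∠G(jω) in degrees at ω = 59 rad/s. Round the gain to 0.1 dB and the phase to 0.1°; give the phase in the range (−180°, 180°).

-31.3 dB, -161.3°

At s = jω = j59:
pole (s+20): 20 + j59 → |·| = √(20²+59²) = √3881 ≈ 62.298, ∠ = arctan(59/20) ≈ 71.27°
pole at origin: |s| = 59, ∠ = 90.00° (in denominator)
|G| = 100 / 3675.6 ≈ 0.027206
Gain = 20 log₁₀(0.027206) ≈ -31.31 dB
∠G = 0.00° − 161.27° = -161.27°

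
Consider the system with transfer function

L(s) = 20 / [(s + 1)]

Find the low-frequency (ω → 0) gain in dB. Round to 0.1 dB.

L(0) = 20 · 1 / 1 = 20
20 log₁₀(20) ≈ 26.02 dB

26.0 dB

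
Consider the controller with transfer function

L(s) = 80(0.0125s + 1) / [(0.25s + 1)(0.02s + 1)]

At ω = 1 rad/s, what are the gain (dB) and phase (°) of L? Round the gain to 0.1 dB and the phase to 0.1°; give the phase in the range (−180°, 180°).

At ω = 1 rad/s:
zero (1 + j1·0.0125) = 1 + j0.0125 → |·| ≈ 1.0001, ∠ ≈ 0.72°
pole (1 + j1·0.25) = 1 + j0.25 → |·| ≈ 1.0308, ∠ ≈ 14.04°
pole (1 + j1·0.02) = 1 + j0.02 → |·| ≈ 1.0002, ∠ ≈ 1.15°
|L| = 80 · 1.0001 / (1.0308 · 1.0002) ≈ 77.602
Gain = 20 log₁₀(77.602) ≈ 37.80 dB
∠L = (0.72°) − (14.04° + 1.15°) = -14.47°

37.8 dB, -14.5°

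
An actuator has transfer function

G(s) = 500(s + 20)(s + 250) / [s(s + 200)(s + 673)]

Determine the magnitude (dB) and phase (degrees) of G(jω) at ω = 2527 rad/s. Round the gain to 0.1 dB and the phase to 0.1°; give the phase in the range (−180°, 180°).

-14.4 dB, -76.7°

At s = jω = j2527:
zero (s+20): 20 + j2527 → |·| = √(20²+2527²) = √6386129 ≈ 2527.1, ∠ = arctan(2527/20) ≈ 89.55°
zero (s+250): 250 + j2527 → |·| = √(250²+2527²) = √6448229 ≈ 2539.3, ∠ = arctan(2527/250) ≈ 84.35°
pole (s+200): 200 + j2527 → |·| = √(200²+2527²) = √6425729 ≈ 2534.9, ∠ = arctan(2527/200) ≈ 85.47°
pole (s+673): 673 + j2527 → |·| = √(673²+2527²) = √6838658 ≈ 2615.1, ∠ = arctan(2527/673) ≈ 75.09°
pole at origin: |s| = 2527, ∠ = 90.00° (in denominator)
|G| = 500 · 6.4171e+06 / 1.6752e+10 ≈ 0.19153
Gain = 20 log₁₀(0.19153) ≈ -14.36 dB
∠G = 173.90° − 250.56° = -76.66°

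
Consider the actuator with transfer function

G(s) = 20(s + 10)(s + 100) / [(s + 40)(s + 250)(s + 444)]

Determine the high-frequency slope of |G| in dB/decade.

Each pole contributes −20 dB/decade at high frequency; each zero contributes +20 dB/decade.
Net: 2 zero(s) − 3 pole(s) → -20 dB/decade.

-20 dB/decade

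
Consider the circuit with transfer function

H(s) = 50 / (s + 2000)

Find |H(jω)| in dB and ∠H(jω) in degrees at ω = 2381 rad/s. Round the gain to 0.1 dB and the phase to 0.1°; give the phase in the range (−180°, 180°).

-35.9 dB, -50.0°

At s = jω = j2381:
pole (s+2000): 2000 + j2381 → |·| = √(2000²+2381²) = √9669161 ≈ 3109.5, ∠ = arctan(2381/2000) ≈ 49.97°
|H| = 50 / 3109.5 ≈ 0.01608
Gain = 20 log₁₀(0.01608) ≈ -35.87 dB
∠H = 0.00° − 49.97° = -49.97°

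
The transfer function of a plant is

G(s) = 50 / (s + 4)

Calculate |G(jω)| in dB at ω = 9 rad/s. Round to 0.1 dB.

14.1 dB

Substitute s = j9:
Numerator: 50 = 50 + j0
Denominator: (j9) + 4 = 4 + j9
|N| = √(50² + 0²) ≈ 50, ∠N ≈ 0.00°
|D| = √(4² + 9²) ≈ 9.8489, ∠D ≈ 66.04°
|G| = 50 / 9.8489 ≈ 5.0767
Gain = 20 log₁₀(5.0767) ≈ 14.11 dB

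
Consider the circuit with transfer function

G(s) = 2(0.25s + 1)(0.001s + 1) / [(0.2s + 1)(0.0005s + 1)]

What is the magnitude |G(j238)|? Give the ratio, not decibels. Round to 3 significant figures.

At ω = 238 rad/s:
zero (1 + j238·0.25) = 1 + j59.5 → |·| ≈ 59.508, ∠ ≈ 89.04°
zero (1 + j238·0.001) = 1 + j0.238 → |·| ≈ 1.0279, ∠ ≈ 13.39°
pole (1 + j238·0.2) = 1 + j47.6 → |·| ≈ 47.611, ∠ ≈ 88.80°
pole (1 + j238·0.0005) = 1 + j0.119 → |·| ≈ 1.0071, ∠ ≈ 6.79°
|G| = 2 · 59.508 · 1.0279 / (47.611 · 1.0071) ≈ 2.5514

2.55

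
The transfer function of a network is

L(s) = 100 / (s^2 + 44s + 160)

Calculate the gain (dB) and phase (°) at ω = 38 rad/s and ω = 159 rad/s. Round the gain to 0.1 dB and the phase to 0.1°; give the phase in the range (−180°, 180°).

Substitute s = j38:
Numerator: 100 = 100 + j0
Denominator: (j38)^2 + 44(j38) + 160 = -1284 + j1672
|N| = √(100² + 0²) ≈ 100, ∠N ≈ 0.00°
|D| = √(1284² + 1672²) ≈ 2108.1, ∠D ≈ 127.52°
|L| = 100 / 2108.1 ≈ 0.047436
Gain = 20 log₁₀(0.047436) ≈ -26.48 dB
∠L = 0.00° − 127.52° = -127.52°

Substitute s = j159:
Numerator: 100 = 100 + j0
Denominator: (j159)^2 + 44(j159) + 160 = -25121 + j6996
|N| = √(100² + 0²) ≈ 100, ∠N ≈ 0.00°
|D| = √(25121² + 6996²) ≈ 26077, ∠D ≈ 164.44°
|L| = 100 / 26077 ≈ 0.0038348
Gain = 20 log₁₀(0.0038348) ≈ -48.33 dB
∠L = 0.00° − 164.44° = -164.44°

ω = 38: -26.5 dB, -127.5°; ω = 159: -48.3 dB, -164.4°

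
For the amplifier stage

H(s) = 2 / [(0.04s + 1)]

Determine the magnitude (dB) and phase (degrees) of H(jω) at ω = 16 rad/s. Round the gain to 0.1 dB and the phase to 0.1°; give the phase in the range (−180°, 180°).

At ω = 16 rad/s:
pole (1 + j16·0.04) = 1 + j0.64 → |·| ≈ 1.1873, ∠ ≈ 32.62°
|H| = 2 · 1 / (1.1873) ≈ 1.6845
Gain = 20 log₁₀(1.6845) ≈ 4.53 dB
∠H = (0°) − (32.62°) = -32.62°

4.5 dB, -32.6°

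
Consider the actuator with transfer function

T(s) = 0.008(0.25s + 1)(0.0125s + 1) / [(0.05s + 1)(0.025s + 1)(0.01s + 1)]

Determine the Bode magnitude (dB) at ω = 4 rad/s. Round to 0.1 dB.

-39.1 dB

At ω = 4 rad/s:
zero (1 + j4·0.25) = 1 + j1 → |·| ≈ 1.4142, ∠ ≈ 45.00°
zero (1 + j4·0.0125) = 1 + j0.05 → |·| ≈ 1.0012, ∠ ≈ 2.86°
pole (1 + j4·0.05) = 1 + j0.2 → |·| ≈ 1.0198, ∠ ≈ 11.31°
pole (1 + j4·0.025) = 1 + j0.1 → |·| ≈ 1.005, ∠ ≈ 5.71°
pole (1 + j4·0.01) = 1 + j0.04 → |·| ≈ 1.0008, ∠ ≈ 2.29°
|T| = 0.008 · 1.4142 · 1.0012 / (1.0198 · 1.005 · 1.0008) ≈ 0.011043
Gain = 20 log₁₀(0.011043) ≈ -39.14 dB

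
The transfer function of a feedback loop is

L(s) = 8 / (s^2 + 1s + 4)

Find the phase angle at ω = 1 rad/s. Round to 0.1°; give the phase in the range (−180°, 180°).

At s = jω = j1:
quadratic: (j1)² + 1·j1 + 4 = 3 + j1 → |·| ≈ 3.1623, ∠ ≈ 18.43°
∠L = 0.00° − 18.43° = -18.43°

-18.4°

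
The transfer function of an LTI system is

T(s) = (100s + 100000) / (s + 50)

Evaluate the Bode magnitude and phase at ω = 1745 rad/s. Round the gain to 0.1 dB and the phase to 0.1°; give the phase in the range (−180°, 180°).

Substitute s = j1745:
Numerator: 100(j1745) + 100000 = 100000 + j174500
Denominator: (j1745) + 50 = 50 + j1745
|N| = √(100000² + 174500²) ≈ 2.0112e+05, ∠N ≈ 60.18°
|D| = √(50² + 1745²) ≈ 1745.7, ∠D ≈ 88.36°
|T| = 2.0112e+05 / 1745.7 ≈ 115.21
Gain = 20 log₁₀(115.21) ≈ 41.23 dB
∠T = 60.18° − 88.36° = -28.18°

41.2 dB, -28.2°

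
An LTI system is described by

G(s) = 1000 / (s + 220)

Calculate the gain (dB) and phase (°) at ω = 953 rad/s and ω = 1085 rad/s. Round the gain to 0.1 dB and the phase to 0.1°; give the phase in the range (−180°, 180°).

Substitute s = j953:
Numerator: 1000 = 1000 + j0
Denominator: (j953) + 220 = 220 + j953
|N| = √(1000² + 0²) ≈ 1000, ∠N ≈ 0.00°
|D| = √(220² + 953²) ≈ 978.06, ∠D ≈ 77.00°
|G| = 1000 / 978.06 ≈ 1.0224
Gain = 20 log₁₀(1.0224) ≈ 0.19 dB
∠G = 0.00° − 77.00° = -77.00°

Substitute s = j1085:
Numerator: 1000 = 1000 + j0
Denominator: (j1085) + 220 = 220 + j1085
|N| = √(1000² + 0²) ≈ 1000, ∠N ≈ 0.00°
|D| = √(220² + 1085²) ≈ 1107.1, ∠D ≈ 78.54°
|G| = 1000 / 1107.1 ≈ 0.90326
Gain = 20 log₁₀(0.90326) ≈ -0.88 dB
∠G = 0.00° − 78.54° = -78.54°

ω = 953: 0.2 dB, -77.0°; ω = 1085: -0.9 dB, -78.5°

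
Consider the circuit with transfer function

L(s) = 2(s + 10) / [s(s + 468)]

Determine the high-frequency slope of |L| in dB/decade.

-20 dB/decade

Each pole contributes −20 dB/decade at high frequency; each zero contributes +20 dB/decade.
Net: 1 zero(s) − 2 pole(s) → -20 dB/decade.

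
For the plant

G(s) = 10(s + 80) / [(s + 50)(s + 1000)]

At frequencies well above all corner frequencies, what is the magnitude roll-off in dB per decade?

Each pole contributes −20 dB/decade at high frequency; each zero contributes +20 dB/decade.
Net: 1 zero(s) − 2 pole(s) → -20 dB/decade.

-20 dB/decade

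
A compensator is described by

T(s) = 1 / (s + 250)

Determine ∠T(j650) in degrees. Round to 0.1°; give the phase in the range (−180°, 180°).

At s = jω = j650:
pole (s+250): 250 + j650 → |·| = √(250²+650²) = √485000 ≈ 696.42, ∠ = arctan(650/250) ≈ 68.96°
∠T = 0.00° − 68.96° = -68.96°

-69.0°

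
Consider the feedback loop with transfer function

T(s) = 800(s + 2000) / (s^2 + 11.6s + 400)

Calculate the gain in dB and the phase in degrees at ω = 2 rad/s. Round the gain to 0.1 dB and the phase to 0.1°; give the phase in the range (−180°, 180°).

At s = jω = j2:
zero (s+2000): 2000 + j2 → |·| = √(2000²+2²) = √4000004 ≈ 2000, ∠ = arctan(2/2000) ≈ 0.06°
quadratic: (j2)² + 11.6·j2 + 400 = 396 + j23.2 → |·| ≈ 396.68, ∠ ≈ 3.35°
|T| = 800 · 2000 / 396.68 ≈ 4033.5
Gain = 20 log₁₀(4033.5) ≈ 72.11 dB
∠T = 0.06° − 3.35° = -3.29°

72.1 dB, -3.3°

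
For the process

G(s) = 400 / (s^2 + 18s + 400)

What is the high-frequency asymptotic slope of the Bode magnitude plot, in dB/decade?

Each pole contributes −20 dB/decade at high frequency; each zero contributes +20 dB/decade.
Net: 0 zero(s) − 2 pole(s) → -40 dB/decade.

-40 dB/decade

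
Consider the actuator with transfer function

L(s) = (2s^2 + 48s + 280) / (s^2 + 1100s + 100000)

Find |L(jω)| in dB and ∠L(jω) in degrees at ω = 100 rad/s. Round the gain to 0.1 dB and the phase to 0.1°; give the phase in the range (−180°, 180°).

-16.9 dB, 115.6°

Substitute s = j100:
Numerator: 2(j100)^2 + 48(j100) + 280 = -19720 + j4800
Denominator: (j100)^2 + 1100(j100) + 100000 = 90000 + j110000
|N| = √(19720² + 4800²) ≈ 20296, ∠N ≈ 166.32°
|D| = √(90000² + 110000²) ≈ 1.4213e+05, ∠D ≈ 50.71°
|L| = 20296 / 1.4213e+05 ≈ 0.1428
Gain = 20 log₁₀(0.1428) ≈ -16.91 dB
∠L = 166.32° − 50.71° = 115.61°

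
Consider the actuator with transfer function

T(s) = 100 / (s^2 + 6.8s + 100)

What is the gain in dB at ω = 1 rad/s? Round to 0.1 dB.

0.1 dB

At s = jω = j1:
quadratic: (j1)² + 6.8·j1 + 100 = 99 + j6.8 → |·| ≈ 99.233, ∠ ≈ 3.93°
|T| = 100 / 99.233 ≈ 1.0077
Gain = 20 log₁₀(1.0077) ≈ 0.07 dB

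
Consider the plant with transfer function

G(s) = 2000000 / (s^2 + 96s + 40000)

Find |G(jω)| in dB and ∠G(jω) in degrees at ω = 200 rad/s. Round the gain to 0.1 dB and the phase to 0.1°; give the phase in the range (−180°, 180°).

40.4 dB, -90.0°

At s = jω = j200:
quadratic: (j200)² + 96·j200 + 40000 = 0 + j19200 → |·| ≈ 19200, ∠ ≈ 90.00°
|G| = 2000000 / 19200 ≈ 104.17
Gain = 20 log₁₀(104.17) ≈ 40.35 dB
∠G = 0.00° − 90.00° = -90.00°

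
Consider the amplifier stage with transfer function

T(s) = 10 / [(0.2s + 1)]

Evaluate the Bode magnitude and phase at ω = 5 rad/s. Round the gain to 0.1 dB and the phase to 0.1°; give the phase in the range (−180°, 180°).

At ω = 5 rad/s:
pole (1 + j5·0.2) = 1 + j1 → |·| ≈ 1.4142, ∠ ≈ 45.00°
|T| = 10 · 1 / (1.4142) ≈ 7.0711
Gain = 20 log₁₀(7.0711) ≈ 16.99 dB
∠T = (0°) − (45.00°) = -45.00°

17.0 dB, -45.0°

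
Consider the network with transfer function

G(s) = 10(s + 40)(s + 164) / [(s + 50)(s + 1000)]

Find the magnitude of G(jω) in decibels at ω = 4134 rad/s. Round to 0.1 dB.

19.8 dB

At s = jω = j4134:
zero (s+40): 40 + j4134 → |·| = √(40²+4134²) = √17091556 ≈ 4134.2, ∠ = arctan(4134/40) ≈ 89.45°
zero (s+164): 164 + j4134 → |·| = √(164²+4134²) = √17116852 ≈ 4137.3, ∠ = arctan(4134/164) ≈ 87.73°
pole (s+50): 50 + j4134 → |·| = √(50²+4134²) = √17092456 ≈ 4134.3, ∠ = arctan(4134/50) ≈ 89.31°
pole (s+1000): 1000 + j4134 → |·| = √(1000²+4134²) = √18089956 ≈ 4253.2, ∠ = arctan(4134/1000) ≈ 76.40°
|G| = 10 · 1.7104e+07 / 1.7584e+07 ≈ 9.727
Gain = 20 log₁₀(9.727) ≈ 19.76 dB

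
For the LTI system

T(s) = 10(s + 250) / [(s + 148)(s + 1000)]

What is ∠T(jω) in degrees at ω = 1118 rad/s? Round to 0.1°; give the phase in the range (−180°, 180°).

-53.3°

At s = jω = j1118:
zero (s+250): 250 + j1118 → |·| = √(250²+1118²) = √1312424 ≈ 1145.6, ∠ = arctan(1118/250) ≈ 77.40°
pole (s+148): 148 + j1118 → |·| = √(148²+1118²) = √1271828 ≈ 1127.8, ∠ = arctan(1118/148) ≈ 82.46°
pole (s+1000): 1000 + j1118 → |·| = √(1000²+1118²) = √2249924 ≈ 1500, ∠ = arctan(1118/1000) ≈ 48.19°
∠T = 77.40° − 130.65° = -53.25°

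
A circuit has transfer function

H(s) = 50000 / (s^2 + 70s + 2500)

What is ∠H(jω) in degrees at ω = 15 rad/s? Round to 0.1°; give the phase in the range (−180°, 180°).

-24.8°

At s = jω = j15:
quadratic: (j15)² + 70·j15 + 2500 = 2275 + j1050 → |·| ≈ 2505.6, ∠ ≈ 24.78°
∠H = 0.00° − 24.78° = -24.78°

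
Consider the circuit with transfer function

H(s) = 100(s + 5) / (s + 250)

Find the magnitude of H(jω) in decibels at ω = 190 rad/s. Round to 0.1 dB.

At s = jω = j190:
zero (s+5): 5 + j190 → |·| = √(5²+190²) = √36125 ≈ 190.07, ∠ = arctan(190/5) ≈ 88.49°
pole (s+250): 250 + j190 → |·| = √(250²+190²) = √98600 ≈ 314.01, ∠ = arctan(190/250) ≈ 37.23°
|H| = 100 · 190.07 / 314.01 ≈ 60.53
Gain = 20 log₁₀(60.53) ≈ 35.64 dB

35.6 dB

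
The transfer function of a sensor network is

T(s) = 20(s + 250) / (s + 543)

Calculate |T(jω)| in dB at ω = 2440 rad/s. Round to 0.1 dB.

At s = jω = j2440:
zero (s+250): 250 + j2440 → |·| = √(250²+2440²) = √6016100 ≈ 2452.8, ∠ = arctan(2440/250) ≈ 84.15°
pole (s+543): 543 + j2440 → |·| = √(543²+2440²) = √6248449 ≈ 2499.7, ∠ = arctan(2440/543) ≈ 77.45°
|T| = 20 · 2452.8 / 2499.7 ≈ 19.625
Gain = 20 log₁₀(19.625) ≈ 25.86 dB

25.9 dB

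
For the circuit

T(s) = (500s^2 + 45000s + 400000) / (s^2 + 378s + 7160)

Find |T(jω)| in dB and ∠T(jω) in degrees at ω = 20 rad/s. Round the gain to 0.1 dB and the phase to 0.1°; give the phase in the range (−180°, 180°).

Substitute s = j20:
Numerator: 500(j20)^2 + 45000(j20) + 400000 = 200000 + j900000
Denominator: (j20)^2 + 378(j20) + 7160 = 6760 + j7560
|N| = √(200000² + 900000²) ≈ 9.2195e+05, ∠N ≈ 77.47°
|D| = √(6760² + 7560²) ≈ 10142, ∠D ≈ 48.20°
|T| = 9.2195e+05 / 10142 ≈ 90.904
Gain = 20 log₁₀(90.904) ≈ 39.17 dB
∠T = 77.47° − 48.20° = 29.27°

39.2 dB, 29.3°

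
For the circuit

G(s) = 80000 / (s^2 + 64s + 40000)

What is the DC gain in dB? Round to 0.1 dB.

G(0) = 80000 / 40000 = 2
20 log₁₀(2) ≈ 6.02 dB

6.0 dB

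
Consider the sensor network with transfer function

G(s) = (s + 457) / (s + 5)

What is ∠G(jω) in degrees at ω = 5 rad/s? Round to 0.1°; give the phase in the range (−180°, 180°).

Substitute s = j5:
Numerator: (j5) + 457 = 457 + j5
Denominator: (j5) + 5 = 5 + j5
|N| = √(457² + 5²) ≈ 457.03, ∠N ≈ 0.63°
|D| = √(5² + 5²) ≈ 7.0711, ∠D ≈ 45.00°
∠G = 0.63° − 45.00° = -44.37°

-44.4°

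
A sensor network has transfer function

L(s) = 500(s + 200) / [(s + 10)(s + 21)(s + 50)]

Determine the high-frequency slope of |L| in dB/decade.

-40 dB/decade

Each pole contributes −20 dB/decade at high frequency; each zero contributes +20 dB/decade.
Net: 1 zero(s) − 3 pole(s) → -40 dB/decade.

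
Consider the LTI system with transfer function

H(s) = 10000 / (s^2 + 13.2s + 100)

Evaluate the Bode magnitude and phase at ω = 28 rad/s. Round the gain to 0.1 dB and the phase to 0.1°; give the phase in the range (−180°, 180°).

22.2 dB, -151.6°

At s = jω = j28:
quadratic: (j28)² + 13.2·j28 + 100 = -684 + j369.6 → |·| ≈ 777.47, ∠ ≈ 151.62°
|H| = 10000 / 777.47 ≈ 12.862
Gain = 20 log₁₀(12.862) ≈ 22.19 dB
∠H = 0.00° − 151.62° = -151.62°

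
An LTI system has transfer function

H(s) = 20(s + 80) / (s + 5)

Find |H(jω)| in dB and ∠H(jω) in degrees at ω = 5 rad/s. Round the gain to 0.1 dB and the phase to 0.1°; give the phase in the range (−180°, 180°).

At s = jω = j5:
zero (s+80): 80 + j5 → |·| = √(80²+5²) = √6425 ≈ 80.156, ∠ = arctan(5/80) ≈ 3.58°
pole (s+5): 5 + j5 → |·| = √(5²+5²) = √50 ≈ 7.0711, ∠ = arctan(5/5) ≈ 45.00°
|H| = 20 · 80.156 / 7.0711 ≈ 226.71
Gain = 20 log₁₀(226.71) ≈ 47.11 dB
∠H = 3.58° − 45.00° = -41.42°

47.1 dB, -41.4°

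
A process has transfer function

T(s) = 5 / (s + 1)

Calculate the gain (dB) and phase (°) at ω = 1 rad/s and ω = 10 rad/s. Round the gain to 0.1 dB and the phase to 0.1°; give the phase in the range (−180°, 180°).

ω = 1: 11.0 dB, -45.0°; ω = 10: -6.1 dB, -84.3°

Substitute s = j1:
Numerator: 5 = 5 + j0
Denominator: (j1) + 1 = 1 + j1
|N| = √(5² + 0²) ≈ 5, ∠N ≈ 0.00°
|D| = √(1² + 1²) ≈ 1.4142, ∠D ≈ 45.00°
|T| = 5 / 1.4142 ≈ 3.5356
Gain = 20 log₁₀(3.5356) ≈ 10.97 dB
∠T = 0.00° − 45.00° = -45.00°

Substitute s = j10:
Numerator: 5 = 5 + j0
Denominator: (j10) + 1 = 1 + j10
|N| = √(5² + 0²) ≈ 5, ∠N ≈ 0.00°
|D| = √(1² + 10²) ≈ 10.05, ∠D ≈ 84.29°
|T| = 5 / 10.05 ≈ 0.49751
Gain = 20 log₁₀(0.49751) ≈ -6.06 dB
∠T = 0.00° − 84.29° = -84.29°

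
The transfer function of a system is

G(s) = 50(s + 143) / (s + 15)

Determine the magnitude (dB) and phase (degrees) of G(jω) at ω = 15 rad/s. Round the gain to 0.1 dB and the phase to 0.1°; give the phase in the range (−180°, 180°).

At s = jω = j15:
zero (s+143): 143 + j15 → |·| = √(143²+15²) = √20674 ≈ 143.78, ∠ = arctan(15/143) ≈ 5.99°
pole (s+15): 15 + j15 → |·| = √(15²+15²) = √450 ≈ 21.213, ∠ = arctan(15/15) ≈ 45.00°
|G| = 50 · 143.78 / 21.213 ≈ 338.9
Gain = 20 log₁₀(338.9) ≈ 50.60 dB
∠G = 5.99° − 45.00° = -39.01°

50.6 dB, -39.0°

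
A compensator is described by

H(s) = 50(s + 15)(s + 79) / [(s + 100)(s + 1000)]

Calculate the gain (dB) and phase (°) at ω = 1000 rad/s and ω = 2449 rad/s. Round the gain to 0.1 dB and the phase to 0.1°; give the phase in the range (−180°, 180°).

ω = 1000: 31.0 dB, 45.3°; ω = 2449: 33.3 dB, 22.4°

At s = jω = j1000:
zero (s+15): 15 + j1000 → |·| = √(15²+1000²) = √1000225 ≈ 1000.1, ∠ = arctan(1000/15) ≈ 89.14°
zero (s+79): 79 + j1000 → |·| = √(79²+1000²) = √1006241 ≈ 1003.1, ∠ = arctan(1000/79) ≈ 85.48°
pole (s+100): 100 + j1000 → |·| = √(100²+1000²) = √1010000 ≈ 1005, ∠ = arctan(1000/100) ≈ 84.29°
pole (s+1000): 1000 + j1000 → |·| = √(1000²+1000²) = √2000000 ≈ 1414.2, ∠ = arctan(1000/1000) ≈ 45.00°
|H| = 50 · 1.0032e+06 / 1.4213e+06 ≈ 35.292
Gain = 20 log₁₀(35.292) ≈ 30.95 dB
∠H = 174.62° − 129.29° = 45.33°

At s = jω = j2449:
zero (s+15): 15 + j2449 → |·| = √(15²+2449²) = √5997826 ≈ 2449, ∠ = arctan(2449/15) ≈ 89.65°
zero (s+79): 79 + j2449 → |·| = √(79²+2449²) = √6003842 ≈ 2450.3, ∠ = arctan(2449/79) ≈ 88.15°
pole (s+100): 100 + j2449 → |·| = √(100²+2449²) = √6007601 ≈ 2451, ∠ = arctan(2449/100) ≈ 87.66°
pole (s+1000): 1000 + j2449 → |·| = √(1000²+2449²) = √6997601 ≈ 2645.3, ∠ = arctan(2449/1000) ≈ 67.79°
|H| = 50 · 6.0008e+06 / 6.4836e+06 ≈ 46.277
Gain = 20 log₁₀(46.277) ≈ 33.31 dB
∠H = 177.80° − 155.45° = 22.35°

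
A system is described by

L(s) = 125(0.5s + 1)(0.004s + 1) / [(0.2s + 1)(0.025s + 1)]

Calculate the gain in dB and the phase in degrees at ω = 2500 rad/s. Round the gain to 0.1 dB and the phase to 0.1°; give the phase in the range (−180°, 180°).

34.0 dB, -4.7°

At ω = 2500 rad/s:
zero (1 + j2500·0.5) = 1 + j1250 → |·| ≈ 1250, ∠ ≈ 89.95°
zero (1 + j2500·0.004) = 1 + j10 → |·| ≈ 10.05, ∠ ≈ 84.29°
pole (1 + j2500·0.2) = 1 + j500 → |·| ≈ 500, ∠ ≈ 89.89°
pole (1 + j2500·0.025) = 1 + j62.5 → |·| ≈ 62.508, ∠ ≈ 89.08°
|L| = 125 · 1250 · 10.05 / (500 · 62.508) ≈ 50.244
Gain = 20 log₁₀(50.244) ≈ 34.02 dB
∠L = (89.95° + 84.29°) − (89.89° + 89.08°) = -4.73°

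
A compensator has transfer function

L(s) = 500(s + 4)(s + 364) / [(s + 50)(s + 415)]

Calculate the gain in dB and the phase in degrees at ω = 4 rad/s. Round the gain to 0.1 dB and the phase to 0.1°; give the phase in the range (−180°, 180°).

33.9 dB, 40.5°

At s = jω = j4:
zero (s+4): 4 + j4 → |·| = √(4²+4²) = √32 ≈ 5.6569, ∠ = arctan(4/4) ≈ 45.00°
zero (s+364): 364 + j4 → |·| = √(364²+4²) = √132512 ≈ 364.02, ∠ = arctan(4/364) ≈ 0.63°
pole (s+50): 50 + j4 → |·| = √(50²+4²) = √2516 ≈ 50.16, ∠ = arctan(4/50) ≈ 4.57°
pole (s+415): 415 + j4 → |·| = √(415²+4²) = √172241 ≈ 415.02, ∠ = arctan(4/415) ≈ 0.55°
|L| = 500 · 2059.2 / 20817 ≈ 49.46
Gain = 20 log₁₀(49.46) ≈ 33.89 dB
∠L = 45.63° − 5.12° = 40.51°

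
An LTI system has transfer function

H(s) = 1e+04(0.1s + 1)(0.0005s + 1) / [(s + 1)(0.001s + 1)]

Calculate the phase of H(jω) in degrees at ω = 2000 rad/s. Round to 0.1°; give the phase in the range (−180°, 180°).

-18.7°

At ω = 2000 rad/s:
zero (1 + j2000·0.1) = 1 + j200 → |·| ≈ 200, ∠ ≈ 89.71°
zero (1 + j2000·0.0005) = 1 + j1 → |·| ≈ 1.4142, ∠ ≈ 45.00°
pole (1 + j2000·1) = 1 + j2000 → |·| ≈ 2000, ∠ ≈ 89.97°
pole (1 + j2000·0.001) = 1 + j2 → |·| ≈ 2.2361, ∠ ≈ 63.43°
∠H = (89.71° + 45.00°) − (89.97° + 63.43°) = -18.69°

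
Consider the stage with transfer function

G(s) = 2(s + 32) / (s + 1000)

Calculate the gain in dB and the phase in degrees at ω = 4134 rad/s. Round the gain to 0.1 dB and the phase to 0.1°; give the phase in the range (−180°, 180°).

At s = jω = j4134:
zero (s+32): 32 + j4134 → |·| = √(32²+4134²) = √17090980 ≈ 4134.1, ∠ = arctan(4134/32) ≈ 89.56°
pole (s+1000): 1000 + j4134 → |·| = √(1000²+4134²) = √18089956 ≈ 4253.2, ∠ = arctan(4134/1000) ≈ 76.40°
|G| = 2 · 4134.1 / 4253.2 ≈ 1.944
Gain = 20 log₁₀(1.944) ≈ 5.77 dB
∠G = 89.56° − 76.40° = 13.16°

5.8 dB, 13.2°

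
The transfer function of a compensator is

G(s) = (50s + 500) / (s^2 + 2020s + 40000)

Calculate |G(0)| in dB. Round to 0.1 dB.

G(0) = 500 / 40000 = 0.0125
20 log₁₀(0.0125) ≈ -38.06 dB

-38.1 dB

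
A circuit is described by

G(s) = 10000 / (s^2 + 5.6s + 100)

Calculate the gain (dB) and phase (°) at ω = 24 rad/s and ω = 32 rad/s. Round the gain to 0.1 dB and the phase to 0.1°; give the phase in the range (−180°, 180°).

ω = 24: 26.1 dB, -164.2°; ω = 32: 20.5 dB, -169.0°

At s = jω = j24:
quadratic: (j24)² + 5.6·j24 + 100 = -476 + j134.4 → |·| ≈ 494.61, ∠ ≈ 164.23°
|G| = 10000 / 494.61 ≈ 20.218
Gain = 20 log₁₀(20.218) ≈ 26.11 dB
∠G = 0.00° − 164.23° = -164.23°

At s = jω = j32:
quadratic: (j32)² + 5.6·j32 + 100 = -924 + j179.2 → |·| ≈ 941.22, ∠ ≈ 169.02°
|G| = 10000 / 941.22 ≈ 10.625
Gain = 20 log₁₀(10.625) ≈ 20.53 dB
∠G = 0.00° − 169.02° = -169.02°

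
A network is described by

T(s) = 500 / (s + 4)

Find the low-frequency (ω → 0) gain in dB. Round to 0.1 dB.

T(0) = 500 / 4 = 125
20 log₁₀(125) ≈ 41.94 dB

41.9 dB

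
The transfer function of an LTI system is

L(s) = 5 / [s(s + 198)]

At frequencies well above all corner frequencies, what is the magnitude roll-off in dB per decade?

Each pole contributes −20 dB/decade at high frequency; each zero contributes +20 dB/decade.
Net: 0 zero(s) − 2 pole(s) → -40 dB/decade.

-40 dB/decade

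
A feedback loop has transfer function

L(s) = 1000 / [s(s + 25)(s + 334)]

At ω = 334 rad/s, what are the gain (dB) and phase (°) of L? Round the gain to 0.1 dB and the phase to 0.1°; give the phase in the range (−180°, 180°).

At s = jω = j334:
pole (s+25): 25 + j334 → |·| = √(25²+334²) = √112181 ≈ 334.93, ∠ = arctan(334/25) ≈ 85.72°
pole (s+334): 334 + j334 → |·| = √(334²+334²) = √223112 ≈ 472.35, ∠ = arctan(334/334) ≈ 45.00°
pole at origin: |s| = 334, ∠ = 90.00° (in denominator)
|L| = 1000 / 5.284e+07 ≈ 1.8925e-05
Gain = 20 log₁₀(1.8925e-05) ≈ -94.46 dB
∠L = 0.00° − 220.72° = -220.72° ≡ 139.28° (principal value)

-94.5 dB, 139.3°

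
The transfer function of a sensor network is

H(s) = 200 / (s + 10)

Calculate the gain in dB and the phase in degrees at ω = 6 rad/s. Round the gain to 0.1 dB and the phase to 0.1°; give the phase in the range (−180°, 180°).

24.7 dB, -31.0°

Substitute s = j6:
Numerator: 200 = 200 + j0
Denominator: (j6) + 10 = 10 + j6
|N| = √(200² + 0²) ≈ 200, ∠N ≈ 0.00°
|D| = √(10² + 6²) ≈ 11.662, ∠D ≈ 30.96°
|H| = 200 / 11.662 ≈ 17.15
Gain = 20 log₁₀(17.15) ≈ 24.69 dB
∠H = 0.00° − 30.96° = -30.96°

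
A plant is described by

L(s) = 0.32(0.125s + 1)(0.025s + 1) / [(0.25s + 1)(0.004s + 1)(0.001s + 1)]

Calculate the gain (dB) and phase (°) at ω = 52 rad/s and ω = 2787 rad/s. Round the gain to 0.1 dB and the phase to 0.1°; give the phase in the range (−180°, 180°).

At ω = 52 rad/s:
zero (1 + j52·0.125) = 1 + j6.5 → |·| ≈ 6.5765, ∠ ≈ 81.25°
zero (1 + j52·0.025) = 1 + j1.3 → |·| ≈ 1.6401, ∠ ≈ 52.43°
pole (1 + j52·0.25) = 1 + j13 → |·| ≈ 13.038, ∠ ≈ 85.60°
pole (1 + j52·0.004) = 1 + j0.208 → |·| ≈ 1.0214, ∠ ≈ 11.75°
pole (1 + j52·0.001) = 1 + j0.052 → |·| ≈ 1.0014, ∠ ≈ 2.98°
|L| = 0.32 · 6.5765 · 1.6401 / (13.038 · 1.0214 · 1.0014) ≈ 0.25882
Gain = 20 log₁₀(0.25882) ≈ -11.74 dB
∠L = (81.25° + 52.43°) − (85.60° + 11.75° + 2.98°) = 33.35°

At ω = 2787 rad/s:
zero (1 + j2787·0.125) = 1 + j348.375 → |·| ≈ 348.38, ∠ ≈ 89.84°
zero (1 + j2787·0.025) = 1 + j69.675 → |·| ≈ 69.682, ∠ ≈ 89.18°
pole (1 + j2787·0.25) = 1 + j696.75 → |·| ≈ 696.75, ∠ ≈ 89.92°
pole (1 + j2787·0.004) = 1 + j11.148 → |·| ≈ 11.193, ∠ ≈ 84.87°
pole (1 + j2787·0.001) = 1 + j2.787 → |·| ≈ 2.961, ∠ ≈ 70.26°
|L| = 0.32 · 348.38 · 69.682 / (696.75 · 11.193 · 2.961) ≈ 0.3364
Gain = 20 log₁₀(0.3364) ≈ -9.46 dB
∠L = (89.84° + 89.18°) − (89.92° + 84.87° + 70.26°) = -66.03°

ω = 52: -11.7 dB, 33.4°; ω = 2787: -9.5 dB, -66.0°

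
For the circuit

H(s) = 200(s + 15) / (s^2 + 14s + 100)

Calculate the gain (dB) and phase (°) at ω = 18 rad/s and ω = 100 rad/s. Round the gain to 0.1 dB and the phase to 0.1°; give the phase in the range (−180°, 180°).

At s = jω = j18:
zero (s+15): 15 + j18 → |·| = √(15²+18²) = √549 ≈ 23.431, ∠ = arctan(18/15) ≈ 50.19°
quadratic: (j18)² + 14·j18 + 100 = -224 + j252 → |·| ≈ 337.16, ∠ ≈ 131.63°
|H| = 200 · 23.431 / 337.16 ≈ 13.899
Gain = 20 log₁₀(13.899) ≈ 22.86 dB
∠H = 50.19° − 131.63° = -81.44°

At s = jω = j100:
zero (s+15): 15 + j100 → |·| = √(15²+100²) = √10225 ≈ 101.12, ∠ = arctan(100/15) ≈ 81.47°
quadratic: (j100)² + 14·j100 + 100 = -9900 + j1400 → |·| ≈ 9998.5, ∠ ≈ 171.95°
|H| = 200 · 101.12 / 9998.5 ≈ 2.0227
Gain = 20 log₁₀(2.0227) ≈ 6.12 dB
∠H = 81.47° − 171.95° = -90.48°

ω = 18: 22.9 dB, -81.4°; ω = 100: 6.1 dB, -90.5°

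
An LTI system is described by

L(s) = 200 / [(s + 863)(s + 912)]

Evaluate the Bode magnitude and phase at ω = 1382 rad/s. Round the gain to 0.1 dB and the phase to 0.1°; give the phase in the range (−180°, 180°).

At s = jω = j1382:
pole (s+863): 863 + j1382 → |·| = √(863²+1382²) = √2654693 ≈ 1629.3, ∠ = arctan(1382/863) ≈ 58.02°
pole (s+912): 912 + j1382 → |·| = √(912²+1382²) = √2741668 ≈ 1655.8, ∠ = arctan(1382/912) ≈ 56.58°
|L| = 200 / 2.6978e+06 ≈ 7.4134e-05
Gain = 20 log₁₀(7.4134e-05) ≈ -82.60 dB
∠L = 0.00° − 114.60° = -114.60°

-82.6 dB, -114.6°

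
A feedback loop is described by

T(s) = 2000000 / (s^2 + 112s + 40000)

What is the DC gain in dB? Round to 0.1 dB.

T(0) = 2000000 / 40000 = 50
20 log₁₀(50) ≈ 33.98 dB

34.0 dB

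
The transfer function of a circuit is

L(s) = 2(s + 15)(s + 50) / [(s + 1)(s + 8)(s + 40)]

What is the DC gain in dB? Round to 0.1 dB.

13.4 dB

L(0) = 2·15·50 / (1·8·40) = 4.6875
20 log₁₀(4.6875) ≈ 13.42 dB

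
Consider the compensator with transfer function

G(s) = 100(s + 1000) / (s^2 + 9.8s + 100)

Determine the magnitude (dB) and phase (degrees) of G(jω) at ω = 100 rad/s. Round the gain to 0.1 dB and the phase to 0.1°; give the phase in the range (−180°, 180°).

20.1 dB, -168.6°

At s = jω = j100:
zero (s+1000): 1000 + j100 → |·| = √(1000²+100²) = √1010000 ≈ 1005, ∠ = arctan(100/1000) ≈ 5.71°
quadratic: (j100)² + 9.8·j100 + 100 = -9900 + j980 → |·| ≈ 9948.4, ∠ ≈ 174.35°
|G| = 100 · 1005 / 9948.4 ≈ 10.102
Gain = 20 log₁₀(10.102) ≈ 20.09 dB
∠G = 5.71° − 174.35° = -168.64°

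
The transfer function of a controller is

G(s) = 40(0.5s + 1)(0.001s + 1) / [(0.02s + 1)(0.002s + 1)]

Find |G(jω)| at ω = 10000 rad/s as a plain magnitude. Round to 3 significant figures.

At ω = 10000 rad/s:
zero (1 + j10000·0.5) = 1 + j5000 → |·| ≈ 5000, ∠ ≈ 89.99°
zero (1 + j10000·0.001) = 1 + j10 → |·| ≈ 10.05, ∠ ≈ 84.29°
pole (1 + j10000·0.02) = 1 + j200 → |·| ≈ 200, ∠ ≈ 89.71°
pole (1 + j10000·0.002) = 1 + j20 → |·| ≈ 20.025, ∠ ≈ 87.14°
|G| = 40 · 5000 · 10.05 / (200 · 20.025) ≈ 501.87

502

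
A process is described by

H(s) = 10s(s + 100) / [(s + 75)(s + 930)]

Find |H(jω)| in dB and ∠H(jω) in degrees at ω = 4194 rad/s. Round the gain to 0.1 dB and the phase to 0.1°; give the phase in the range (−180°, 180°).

19.8 dB, 12.2°

At s = jω = j4194:
zero (s+100): 100 + j4194 → |·| = √(100²+4194²) = √17599636 ≈ 4195.2, ∠ = arctan(4194/100) ≈ 88.63°
zero at origin: s = j4194 → |·| = 4194, ∠ = 90.00°
pole (s+75): 75 + j4194 → |·| = √(75²+4194²) = √17595261 ≈ 4194.7, ∠ = arctan(4194/75) ≈ 88.98°
pole (s+930): 930 + j4194 → |·| = √(930²+4194²) = √18454536 ≈ 4295.9, ∠ = arctan(4194/930) ≈ 77.50°
|H| = 10 · 1.7595e+07 / 1.802e+07 ≈ 9.7642
Gain = 20 log₁₀(9.7642) ≈ 19.79 dB
∠H = 178.63° − 166.48° = 12.15°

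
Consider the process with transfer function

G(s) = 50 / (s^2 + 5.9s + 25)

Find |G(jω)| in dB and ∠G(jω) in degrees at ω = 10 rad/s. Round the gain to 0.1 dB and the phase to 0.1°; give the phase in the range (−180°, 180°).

At s = jω = j10:
quadratic: (j10)² + 5.9·j10 + 25 = -75 + j59 → |·| ≈ 95.425, ∠ ≈ 141.81°
|G| = 50 / 95.425 ≈ 0.52397
Gain = 20 log₁₀(0.52397) ≈ -5.61 dB
∠G = 0.00° − 141.81° = -141.81°

-5.6 dB, -141.8°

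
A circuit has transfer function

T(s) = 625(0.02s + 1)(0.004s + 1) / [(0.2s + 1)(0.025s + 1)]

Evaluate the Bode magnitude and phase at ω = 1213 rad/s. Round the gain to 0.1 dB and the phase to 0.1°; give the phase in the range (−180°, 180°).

At ω = 1213 rad/s:
zero (1 + j1213·0.02) = 1 + j24.26 → |·| ≈ 24.281, ∠ ≈ 87.64°
zero (1 + j1213·0.004) = 1 + j4.852 → |·| ≈ 4.954, ∠ ≈ 78.35°
pole (1 + j1213·0.2) = 1 + j242.6 → |·| ≈ 242.6, ∠ ≈ 89.76°
pole (1 + j1213·0.025) = 1 + j30.325 → |·| ≈ 30.341, ∠ ≈ 88.11°
|T| = 625 · 24.281 · 4.954 / (242.6 · 30.341) ≈ 10.214
Gain = 20 log₁₀(10.214) ≈ 20.18 dB
∠T = (87.64° + 78.35°) − (89.76° + 88.11°) = -11.88°

20.2 dB, -11.9°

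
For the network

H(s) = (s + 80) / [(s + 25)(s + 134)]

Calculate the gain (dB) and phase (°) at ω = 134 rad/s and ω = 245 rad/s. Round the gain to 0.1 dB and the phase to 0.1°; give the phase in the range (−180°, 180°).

ω = 134: -44.4 dB, -65.3°; ω = 245: -48.5 dB, -73.6°

At s = jω = j134:
zero (s+80): 80 + j134 → |·| = √(80²+134²) = √24356 ≈ 156.06, ∠ = arctan(134/80) ≈ 59.16°
pole (s+25): 25 + j134 → |·| = √(25²+134²) = √18581 ≈ 136.31, ∠ = arctan(134/25) ≈ 79.43°
pole (s+134): 134 + j134 → |·| = √(134²+134²) = √35912 ≈ 189.5, ∠ = arctan(134/134) ≈ 45.00°
|H| = 1 · 156.06 / 25831 ≈ 0.0060416
Gain = 20 log₁₀(0.0060416) ≈ -44.38 dB
∠H = 59.16° − 124.43° = -65.27°

At s = jω = j245:
zero (s+80): 80 + j245 → |·| = √(80²+245²) = √66425 ≈ 257.73, ∠ = arctan(245/80) ≈ 71.92°
pole (s+25): 25 + j245 → |·| = √(25²+245²) = √60650 ≈ 246.27, ∠ = arctan(245/25) ≈ 84.17°
pole (s+134): 134 + j245 → |·| = √(134²+245²) = √77981 ≈ 279.25, ∠ = arctan(245/134) ≈ 61.32°
|H| = 1 · 257.73 / 68771 ≈ 0.0037477
Gain = 20 log₁₀(0.0037477) ≈ -48.52 dB
∠H = 71.92° − 145.49° = -73.57°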